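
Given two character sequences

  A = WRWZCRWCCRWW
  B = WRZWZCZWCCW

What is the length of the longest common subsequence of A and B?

One common subsequence of length 9: W at A[1]=B[1], R at A[2]=B[2], W at A[3]=B[4], Z at A[4]=B[5], C at A[5]=B[6], W at A[7]=B[8], C at A[8]=B[9], C at A[9]=B[10], W at A[12]=B[11]. dp[12][11] = 9 confirms this is the maximum.

9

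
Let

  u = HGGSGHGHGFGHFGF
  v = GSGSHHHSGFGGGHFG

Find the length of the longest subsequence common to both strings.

11

One common subsequence of length 11: G at u[2]=v[1], then G at u[3]=v[3], then S at u[4]=v[4], then H at u[6]=v[6], then H at u[8]=v[7], then G at u[9]=v[9], then F at u[10]=v[10], then G at u[11]=v[13], then H at u[12]=v[14], then F at u[13]=v[15], then G at u[14]=v[16], and the DP table's final entry dp[15][16] is also 11, so no common subsequence is longer.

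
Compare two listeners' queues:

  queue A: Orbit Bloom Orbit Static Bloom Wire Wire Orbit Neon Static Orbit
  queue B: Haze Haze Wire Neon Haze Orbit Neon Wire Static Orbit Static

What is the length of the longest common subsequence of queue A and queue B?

Match Wire at queue A[6]=queue B[3]; then Orbit at queue A[8]=queue B[6]; then Neon at queue A[9]=queue B[7]; then Static at queue A[10]=queue B[9]; then Orbit at queue A[11]=queue B[10] — 5 songs in the same relative order in both. The LCS DP gives dp[11][11] = 5, so this is optimal.

5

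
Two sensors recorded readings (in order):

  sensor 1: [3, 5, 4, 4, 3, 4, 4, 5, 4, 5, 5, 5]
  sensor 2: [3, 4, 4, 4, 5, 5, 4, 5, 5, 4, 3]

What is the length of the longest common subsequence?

8

Match 3 at sensor 1[1]=sensor 2[1]; then 4 at sensor 1[3]=sensor 2[2]; then 4 at sensor 1[4]=sensor 2[3]; then 4 at sensor 1[6]=sensor 2[4]; then 5 at sensor 1[8]=sensor 2[6]; then 4 at sensor 1[9]=sensor 2[7]; then 5 at sensor 1[10]=sensor 2[8]; then 5 at sensor 1[11]=sensor 2[9] — 8 values in the same relative order in both. dp[12][11] = 8 confirms this is the maximum.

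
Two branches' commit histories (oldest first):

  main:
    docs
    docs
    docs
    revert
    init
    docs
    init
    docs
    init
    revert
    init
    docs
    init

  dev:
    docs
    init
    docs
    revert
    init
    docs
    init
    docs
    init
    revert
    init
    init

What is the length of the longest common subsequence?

11

Pick docs at main[1]=dev[1] → docs at main[3]=dev[3] → revert at main[4]=dev[4] → init at main[5]=dev[5] → docs at main[6]=dev[6] → init at main[7]=dev[7] → docs at main[8]=dev[8] → init at main[9]=dev[9] → revert at main[10]=dev[10] → init at main[11]=dev[11] → init at main[13]=dev[12]; all 11 commits appear in both, in order. Since dp[13][12] = 11, nothing longer is possible.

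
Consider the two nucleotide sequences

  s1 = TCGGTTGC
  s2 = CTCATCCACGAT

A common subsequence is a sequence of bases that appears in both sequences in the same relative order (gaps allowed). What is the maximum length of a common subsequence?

4

One common subsequence of length 4: T [1,5], then C [2,9], then G [3,10], then T [6,12]. dp[8][12] = 4 confirms this is the maximum.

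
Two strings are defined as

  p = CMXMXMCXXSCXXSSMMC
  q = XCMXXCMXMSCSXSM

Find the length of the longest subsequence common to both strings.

Match C at p[1]=q[2], M at p[2]=q[3], X at p[3]=q[5], M at p[4]=q[7], X at p[5]=q[8], M at p[6]=q[9], C at p[7]=q[11], S at p[10]=q[12], X at p[13]=q[13], S at p[15]=q[14], M at p[17]=q[15] — 11 characters in the same relative order in both, and the DP table's final entry dp[18][15] is also 11, so no common subsequence is longer.

11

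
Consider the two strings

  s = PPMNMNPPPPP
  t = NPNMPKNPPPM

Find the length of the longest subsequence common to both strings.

One common subsequence of length 7: P at s[2]=t[2], then N at s[4]=t[3], then M at s[5]=t[4], then N at s[6]=t[7], then P at s[7]=t[8], then P at s[8]=t[9], then P at s[9]=t[10], and the DP table's final entry dp[11][11] is also 7, so no common subsequence is longer.

7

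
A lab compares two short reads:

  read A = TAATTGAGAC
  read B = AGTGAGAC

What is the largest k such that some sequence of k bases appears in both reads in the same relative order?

7

Let dp[i][j] be the LCS length of the first i bases of read A and the first j bases of read B. dp[i][j] = dp[i-1][j-1]+1 when the i-th and j-th bases match, else max(dp[i-1][j], dp[i][j-1]).
    ·  A  G  T  G  A  G  A  C
 ·  0  0  0  0  0  0  0  0  0
 T  0  0  0  1  1  1  1  1  1
 A  0  1  1  1  1  2  2  2  2
 A  0  1  1  1  1  2  2  3  3
 T  0  1  1  2  2  2  2  3  3
 T  0  1  1  2  2  2  2  3  3
 G  0  1  2  2  3  3  3  3  3
 A  0  1  2  2  3  4  4  4  4
 G  0  1  2  2  3  4  5  5  5
 A  0  1  2  2  3  4  5  6  6
 C  0  1  2  2  3  4  5  6  7
dp[10][8] = 7. One LCS (by backtracking along matches): ATGAGAC.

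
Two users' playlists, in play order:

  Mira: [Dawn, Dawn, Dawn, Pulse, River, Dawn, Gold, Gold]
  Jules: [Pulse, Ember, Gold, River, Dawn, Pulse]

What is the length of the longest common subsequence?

Pick Pulse [4,1] → River [5,4] → Dawn [6,5]; all 3 songs appear in both, in order. The LCS DP gives dp[8][6] = 3, so this is optimal.

3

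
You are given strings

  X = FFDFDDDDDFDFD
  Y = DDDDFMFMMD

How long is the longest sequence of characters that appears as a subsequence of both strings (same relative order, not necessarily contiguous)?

Pick D (X #6, Y #1) → D (X #7, Y #2) → D (X #8, Y #3) → D (X #9, Y #4) → F (X #10, Y #5) → F (X #12, Y #7) → D (X #13, Y #10); all 7 characters appear in both, in order. dp[13][10] = 7 confirms this is the maximum.

7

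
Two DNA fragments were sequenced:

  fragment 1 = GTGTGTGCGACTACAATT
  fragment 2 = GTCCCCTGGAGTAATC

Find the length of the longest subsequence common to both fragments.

Taking G (fragment 1 #1, fragment 2 #1); then T (fragment 1 #2, fragment 2 #2); then T (fragment 1 #4, fragment 2 #7); then G (fragment 1 #5, fragment 2 #8); then G (fragment 1 #7, fragment 2 #9); then G (fragment 1 #9, fragment 2 #11); then T (fragment 1 #12, fragment 2 #12); then A (fragment 1 #15, fragment 2 #13); then A (fragment 1 #16, fragment 2 #14); then T (fragment 1 #17, fragment 2 #15) gives a common subsequence of length 10. dp[18][16] = 10 confirms this is the maximum.

10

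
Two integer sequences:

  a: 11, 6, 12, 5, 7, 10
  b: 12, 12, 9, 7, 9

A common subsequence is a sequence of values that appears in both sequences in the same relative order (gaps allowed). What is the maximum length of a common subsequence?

Let dp[i][j] be the LCS length of the first i values of a and the first j values of b. dp[i][j] = dp[i-1][j-1]+1 when the i-th and j-th values match, else max(dp[i-1][j], dp[i][j-1]).
    · 12 12  9  7  9
 ·  0  0  0  0  0  0
11  0  0  0  0  0  0
 6  0  0  0  0  0  0
12  0  1  1  1  1  1
 5  0  1  1  1  1  1
 7  0  1  1  1  2  2
10  0  1  1  1  2  2
dp[6][5] = 2. One LCS (by backtracking along matches): 12, 7.

2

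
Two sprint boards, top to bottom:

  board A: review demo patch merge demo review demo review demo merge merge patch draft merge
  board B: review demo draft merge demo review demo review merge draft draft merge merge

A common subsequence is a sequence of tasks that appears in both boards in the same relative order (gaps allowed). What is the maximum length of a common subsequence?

10

Taking review (board A #1, board B #1), demo (board A #2, board B #2), merge (board A #4, board B #4), demo (board A #5, board B #5), review (board A #6, board B #6), demo (board A #7, board B #7), review (board A #8, board B #8), merge (board A #10, board B #9), merge (board A #11, board B #12), merge (board A #14, board B #13) gives a common subsequence of length 10, and the DP table's final entry dp[14][13] is also 10, so no common subsequence is longer.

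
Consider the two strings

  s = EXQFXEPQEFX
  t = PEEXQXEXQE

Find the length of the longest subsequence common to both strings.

Let dp[i][j] be the LCS length of the first i characters of s and the first j characters of t. dp[i][j] = dp[i-1][j-1]+1 when the i-th and j-th characters match, else max(dp[i-1][j], dp[i][j-1]).
    ·  P  E  E  X  Q  X  E  X  Q  E
 ·  0  0  0  0  0  0  0  0  0  0  0
 E  0  0  1  1  1  1  1  1  1  1  1
 X  0  0  1  1  2  2  2  2  2  2  2
 Q  0  0  1  1  2  3  3  3  3  3  3
 F  0  0  1  1  2  3  3  3  3  3  3
 X  0  0  1  1  2  3  4  4  4  4  4
 E  0  0  1  2  2  3  4  5  5  5  5
 P  0  1  1  2  2  3  4  5  5  5  5
 Q  0  1  1  2  2  3  4  5  5  6  6
 E  0  1  2  2  2  3  4  5  5  6  7
 F  0  1  2  2  2  3  4  5  5  6  7
 X  0  1  2  2  3  3  4  5  6  6  7
dp[11][10] = 7. One LCS (by backtracking along matches): EXQXEQE.

7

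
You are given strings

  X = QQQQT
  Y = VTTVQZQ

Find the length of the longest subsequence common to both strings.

Match Q at X[1]=Y[5], Q at X[4]=Y[7] — 2 characters in the same relative order in both. The LCS DP gives dp[5][7] = 2, so this is optimal.

2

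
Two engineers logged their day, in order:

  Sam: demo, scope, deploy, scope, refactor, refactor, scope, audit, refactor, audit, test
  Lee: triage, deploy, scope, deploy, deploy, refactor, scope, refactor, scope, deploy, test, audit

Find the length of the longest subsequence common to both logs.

6

One common subsequence of length 6: scope at Sam[2]=Lee[3], deploy at Sam[3]=Lee[5], scope at Sam[4]=Lee[7], refactor at Sam[6]=Lee[8], scope at Sam[7]=Lee[9], audit at Sam[10]=Lee[12]. The LCS DP gives dp[11][12] = 6, so this is optimal.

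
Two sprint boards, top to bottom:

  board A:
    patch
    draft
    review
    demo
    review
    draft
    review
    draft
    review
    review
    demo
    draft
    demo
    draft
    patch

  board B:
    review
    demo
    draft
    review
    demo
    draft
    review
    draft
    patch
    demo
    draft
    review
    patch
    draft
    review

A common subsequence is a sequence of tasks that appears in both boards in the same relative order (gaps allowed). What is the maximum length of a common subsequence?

10

One common subsequence of length 10: review (board A #3, board B #1) → demo (board A #4, board B #2) → draft (board A #6, board B #3) → review (board A #7, board B #4) → draft (board A #8, board B #6) → review (board A #10, board B #7) → draft (board A #12, board B #8) → demo (board A #13, board B #10) → draft (board A #14, board B #11) → patch (board A #15, board B #13). Since dp[15][15] = 10, nothing longer is possible.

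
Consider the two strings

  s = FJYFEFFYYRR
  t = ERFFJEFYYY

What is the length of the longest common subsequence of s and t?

6

Pick F (s #1, t #4) → J (s #2, t #5) → E (s #5, t #6) → F (s #6, t #7) → Y (s #8, t #9) → Y (s #9, t #10); all 6 characters appear in both, in order. Since dp[11][10] = 6, nothing longer is possible.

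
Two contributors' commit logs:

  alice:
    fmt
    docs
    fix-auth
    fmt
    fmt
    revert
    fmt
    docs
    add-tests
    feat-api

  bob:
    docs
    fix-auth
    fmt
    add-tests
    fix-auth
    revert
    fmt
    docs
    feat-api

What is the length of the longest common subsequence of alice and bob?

One common subsequence of length 7: docs at alice[2]=bob[1]; then fix-auth at alice[3]=bob[2]; then fmt at alice[4]=bob[3]; then revert at alice[6]=bob[6]; then fmt at alice[7]=bob[7]; then docs at alice[8]=bob[8]; then feat-api at alice[10]=bob[9]. The LCS DP gives dp[10][9] = 7, so this is optimal.

7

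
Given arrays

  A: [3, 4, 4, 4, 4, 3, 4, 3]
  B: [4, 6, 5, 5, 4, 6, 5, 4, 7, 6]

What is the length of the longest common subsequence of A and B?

Let dp[i][j] be the LCS length of the first i values of A and the first j values of B. dp[i][j] = dp[i-1][j-1]+1 when the i-th and j-th values match, else max(dp[i-1][j], dp[i][j-1]).
    ·  4  6  5  5  4  6  5  4  7  6
 ·  0  0  0  0  0  0  0  0  0  0  0
 3  0  0  0  0  0  0  0  0  0  0  0
 4  0  1  1  1  1  1  1  1  1  1  1
 4  0  1  1  1  1  2  2  2  2  2  2
 4  0  1  1  1  1  2  2  2  3  3  3
 4  0  1  1  1  1  2  2  2  3  3  3
 3  0  1  1  1  1  2  2  2  3  3  3
 4  0  1  1  1  1  2  2  2  3  3  3
 3  0  1  1  1  1  2  2  2  3  3  3
dp[8][10] = 3. One LCS (by backtracking along matches): 4, 4, 4.

3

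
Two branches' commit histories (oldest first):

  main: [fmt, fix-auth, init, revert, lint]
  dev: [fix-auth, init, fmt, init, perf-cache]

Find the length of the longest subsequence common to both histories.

One common subsequence of length 2: fmt at main[1]=dev[3], init at main[3]=dev[4], and the DP table's final entry dp[5][5] is also 2, so no common subsequence is longer.

2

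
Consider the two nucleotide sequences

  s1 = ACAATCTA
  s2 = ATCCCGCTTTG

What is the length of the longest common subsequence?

4

Let dp[i][j] be the LCS length of the first i bases of s1 and the first j bases of s2. dp[i][j] = dp[i-1][j-1]+1 when the i-th and j-th bases match, else max(dp[i-1][j], dp[i][j-1]).
    ·  A  T  C  C  C  G  C  T  T  T  G
 ·  0  0  0  0  0  0  0  0  0  0  0  0
 A  0  1  1  1  1  1  1  1  1  1  1  1
 C  0  1  1  2  2  2  2  2  2  2  2  2
 A  0  1  1  2  2  2  2  2  2  2  2  2
 A  0  1  1  2  2  2  2  2  2  2  2  2
 T  0  1  2  2  2  2  2  2  3  3  3  3
 C  0  1  2  3  3  3  3  3  3  3  3  3
 T  0  1  2  3  3  3  3  3  4  4  4  4
 A  0  1  2  3  3  3  3  3  4  4  4  4
dp[8][11] = 4. One LCS (by backtracking along matches): ACTT.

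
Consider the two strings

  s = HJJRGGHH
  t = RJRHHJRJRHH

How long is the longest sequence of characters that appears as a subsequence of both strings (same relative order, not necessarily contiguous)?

Match H at s[1]=t[5], J at s[2]=t[6], J at s[3]=t[8], R at s[4]=t[9], H at s[7]=t[10], H at s[8]=t[11] — 6 characters in the same relative order in both, and the DP table's final entry dp[8][11] is also 6, so no common subsequence is longer.

6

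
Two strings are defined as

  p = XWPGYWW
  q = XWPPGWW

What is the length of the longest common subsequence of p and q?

6

Match X (p #1, q #1), W (p #2, q #2), P (p #3, q #4), G (p #4, q #5), W (p #6, q #6), W (p #7, q #7) — 6 characters in the same relative order in both. Since dp[7][7] = 6, nothing longer is possible.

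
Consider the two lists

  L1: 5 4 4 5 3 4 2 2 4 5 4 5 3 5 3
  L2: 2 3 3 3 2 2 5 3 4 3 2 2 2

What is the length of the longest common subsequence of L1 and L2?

Taking 3 (L1 #5, L2 #4), 2 (L1 #7, L2 #5), 2 (L1 #8, L2 #6), 5 (L1 #10, L2 #7), 4 (L1 #11, L2 #9), 3 (L1 #13, L2 #10) gives a common subsequence of length 6, and the DP table's final entry dp[15][13] is also 6, so no common subsequence is longer.

6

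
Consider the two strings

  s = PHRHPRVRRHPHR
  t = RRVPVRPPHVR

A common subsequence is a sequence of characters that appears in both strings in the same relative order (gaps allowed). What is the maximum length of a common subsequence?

7

Taking R (s #3, t #2); then P (s #5, t #4); then V (s #7, t #5); then R (s #8, t #6); then P (s #11, t #8); then H (s #12, t #9); then R (s #13, t #11) gives a common subsequence of length 7, and the DP table's final entry dp[13][11] is also 7, so no common subsequence is longer.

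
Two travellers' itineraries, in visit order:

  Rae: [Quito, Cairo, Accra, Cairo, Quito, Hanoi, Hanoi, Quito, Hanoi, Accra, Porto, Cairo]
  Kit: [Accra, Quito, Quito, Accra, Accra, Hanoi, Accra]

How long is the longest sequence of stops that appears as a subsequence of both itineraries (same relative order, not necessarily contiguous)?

5

Pick Accra (Rae #3, Kit #1), then Quito (Rae #5, Kit #2), then Quito (Rae #8, Kit #3), then Hanoi (Rae #9, Kit #6), then Accra (Rae #10, Kit #7); all 5 stops appear in both, in order. Since dp[12][7] = 5, nothing longer is possible.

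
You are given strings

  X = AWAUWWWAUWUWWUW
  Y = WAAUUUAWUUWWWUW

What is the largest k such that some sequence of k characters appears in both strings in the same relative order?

One common subsequence of length 10: A (X #1, Y #2), then A (X #3, Y #3), then U (X #4, Y #6), then W (X #5, Y #8), then U (X #9, Y #10), then W (X #10, Y #11), then W (X #12, Y #12), then W (X #13, Y #13), then U (X #14, Y #14), then W (X #15, Y #15). dp[15][15] = 10 confirms this is the maximum.

10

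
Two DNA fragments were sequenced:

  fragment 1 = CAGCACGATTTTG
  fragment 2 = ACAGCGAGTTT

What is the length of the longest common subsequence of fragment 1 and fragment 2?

Let dp[i][j] be the LCS length of the first i bases of fragment 1 and the first j bases of fragment 2. dp[i][j] = dp[i-1][j-1]+1 when the i-th and j-th bases match, else max(dp[i-1][j], dp[i][j-1]).
    ·  A  C  A  G  C  G  A  G  T  T  T
 ·  0  0  0  0  0  0  0  0  0  0  0  0
 C  0  0  1  1  1  1  1  1  1  1  1  1
 A  0  1  1  2  2  2  2  2  2  2  2  2
 G  0  1  1  2  3  3  3  3  3  3  3  3
 C  0  1  2  2  3  4  4  4  4  4  4  4
 A  0  1  2  3  3  4  4  5  5  5  5  5
 C  0  1  2  3  3  4  4  5  5  5  5  5
 G  0  1  2  3  4  4  5  5  6  6  6  6
 A  0  1  2  3  4  4  5  6  6  6  6  6
 T  0  1  2  3  4  4  5  6  6  7  7  7
 T  0  1  2  3  4  4  5  6  6  7  8  8
 T  0  1  2  3  4  4  5  6  6  7  8  9
 T  0  1  2  3  4  4  5  6  6  7  8  9
 G  0  1  2  3  4  4  5  6  7  7  8  9
dp[13][11] = 9. One LCS (by backtracking along matches): CAGCAGTTT.

9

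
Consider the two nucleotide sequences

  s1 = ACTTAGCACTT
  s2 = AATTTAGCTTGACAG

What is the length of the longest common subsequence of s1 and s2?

Taking A [1,2]; then T [3,4]; then T [4,5]; then A [5,6]; then G [6,7]; then C [7,8]; then A [8,12]; then C [9,13] gives a common subsequence of length 8. dp[11][15] = 8 confirms this is the maximum.

8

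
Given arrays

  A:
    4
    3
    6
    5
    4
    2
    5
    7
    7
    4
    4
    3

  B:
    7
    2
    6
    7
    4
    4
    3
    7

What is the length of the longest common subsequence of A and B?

5

Pick 6 at A[3]=B[3], 7 at A[9]=B[4], 4 at A[10]=B[5], 4 at A[11]=B[6], 3 at A[12]=B[7]; all 5 values appear in both, in order. dp[12][8] = 5 confirms this is the maximum.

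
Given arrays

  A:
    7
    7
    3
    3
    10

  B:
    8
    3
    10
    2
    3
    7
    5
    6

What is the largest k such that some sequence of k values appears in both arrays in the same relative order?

Taking 3 [3,2] → 3 [4,5] gives a common subsequence of length 2. dp[5][8] = 2 confirms this is the maximum.

2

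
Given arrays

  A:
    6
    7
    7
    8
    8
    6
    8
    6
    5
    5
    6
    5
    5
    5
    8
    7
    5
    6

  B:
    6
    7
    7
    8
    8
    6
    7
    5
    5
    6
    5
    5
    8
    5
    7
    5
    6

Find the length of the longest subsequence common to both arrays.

One common subsequence of length 15: 6 (A #1, B #1); then 7 (A #2, B #2); then 7 (A #3, B #3); then 8 (A #4, B #4); then 8 (A #5, B #5); then 6 (A #6, B #6); then 5 (A #9, B #8); then 5 (A #10, B #9); then 6 (A #11, B #10); then 5 (A #12, B #11); then 5 (A #13, B #12); then 5 (A #14, B #14); then 7 (A #16, B #15); then 5 (A #17, B #16); then 6 (A #18, B #17). The LCS DP gives dp[18][17] = 15, so this is optimal.

15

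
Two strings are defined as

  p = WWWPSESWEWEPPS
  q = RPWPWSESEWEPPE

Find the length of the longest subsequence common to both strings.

10

Pick W [1,3], then W [3,5], then S [5,6], then E [6,7], then S [7,8], then E [9,9], then W [10,10], then E [11,11], then P [12,12], then P [13,13]; all 10 characters appear in both, in order. The LCS DP gives dp[14][14] = 10, so this is optimal.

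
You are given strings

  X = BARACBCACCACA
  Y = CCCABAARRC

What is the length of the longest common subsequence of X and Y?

Let dp[i][j] be the LCS length of the first i characters of X and the first j characters of Y. dp[i][j] = dp[i-1][j-1]+1 when the i-th and j-th characters match, else max(dp[i-1][j], dp[i][j-1]).
    ·  C  C  C  A  B  A  A  R  R  C
 ·  0  0  0  0  0  0  0  0  0  0  0
 B  0  0  0  0  0  1  1  1  1  1  1
 A  0  0  0  0  1  1  2  2  2  2  2
 R  0  0  0  0  1  1  2  2  3  3  3
 A  0  0  0  0  1  1  2  3  3  3  3
 C  0  1  1  1  1  1  2  3  3  3  4
 B  0  1  1  1  1  2  2  3  3  3  4
 C  0  1  2  2  2  2  2  3  3  3  4
 A  0  1  2  2  3  3  3  3  3  3  4
 C  0  1  2  3  3  3  3  3  3  3  4
 C  0  1  2  3  3  3  3  3  3  3  4
 A  0  1  2  3  4  4  4  4  4  4  4
 C  0  1  2  3  4  4  4  4  4  4  5
 A  0  1  2  3  4  4  5  5  5  5  5
dp[13][10] = 5. One LCS (by backtracking along matches): ABAAC.

5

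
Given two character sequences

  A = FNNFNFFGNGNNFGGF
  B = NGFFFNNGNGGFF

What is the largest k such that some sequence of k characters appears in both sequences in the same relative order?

10

One common subsequence of length 10: N (A #2, B #1), then F (A #4, B #3), then F (A #6, B #4), then F (A #7, B #5), then N (A #9, B #7), then G (A #10, B #8), then N (A #12, B #9), then G (A #14, B #10), then G (A #15, B #11), then F (A #16, B #13). Since dp[16][13] = 10, nothing longer is possible.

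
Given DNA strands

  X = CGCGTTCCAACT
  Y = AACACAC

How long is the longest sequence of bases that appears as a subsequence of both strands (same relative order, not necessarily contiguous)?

One common subsequence of length 4: C (X #1, Y #3) → C (X #8, Y #5) → A (X #10, Y #6) → C (X #11, Y #7). dp[12][7] = 4 confirms this is the maximum.

4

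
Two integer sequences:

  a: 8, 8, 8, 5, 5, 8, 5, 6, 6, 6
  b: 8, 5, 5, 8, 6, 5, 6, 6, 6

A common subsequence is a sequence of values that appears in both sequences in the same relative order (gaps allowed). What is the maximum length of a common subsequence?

8

Let dp[i][j] be the LCS length of the first i values of a and the first j values of b. dp[i][j] = dp[i-1][j-1]+1 when the i-th and j-th values match, else max(dp[i-1][j], dp[i][j-1]).
    ·  8  5  5  8  6  5  6  6  6
 ·  0  0  0  0  0  0  0  0  0  0
 8  0  1  1  1  1  1  1  1  1  1
 8  0  1  1  1  2  2  2  2  2  2
 8  0  1  1  1  2  2  2  2  2  2
 5  0  1  2  2  2  2  3  3  3  3
 5  0  1  2  3  3  3  3  3  3  3
 8  0  1  2  3  4  4  4  4  4  4
 5  0  1  2  3  4  4  5  5  5  5
 6  0  1  2  3  4  5  5  6  6  6
 6  0  1  2  3  4  5  5  6  7  7
 6  0  1  2  3  4  5  5  6  7  8
dp[10][9] = 8. One LCS (by backtracking along matches): 8, 5, 5, 8, 5, 6, 6, 6.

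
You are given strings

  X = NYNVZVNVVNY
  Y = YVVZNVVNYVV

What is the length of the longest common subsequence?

8

Let dp[i][j] be the LCS length of the first i characters of X and the first j characters of Y. dp[i][j] = dp[i-1][j-1]+1 when the i-th and j-th characters match, else max(dp[i-1][j], dp[i][j-1]).
    ·  Y  V  V  Z  N  V  V  N  Y  V  V
 ·  0  0  0  0  0  0  0  0  0  0  0  0
 N  0  0  0  0  0  1  1  1  1  1  1  1
 Y  0  1  1  1  1  1  1  1  1  2  2  2
 N  0  1  1  1  1  2  2  2  2  2  2  2
 V  0  1  2  2  2  2  3  3  3  3  3  3
 Z  0  1  2  2  3  3  3  3  3  3  3  3
 V  0  1  2  3  3  3  4  4  4  4  4  4
 N  0  1  2  3  3  4  4  4  5  5  5  5
 V  0  1  2  3  3  4  5  5  5  5  6  6
 V  0  1  2  3  3  4  5  6  6  6  6  7
 N  0  1  2  3  3  4  5  6  7  7  7  7
 Y  0  1  2  3  3  4  5  6  7  8  8  8
dp[11][11] = 8. One LCS (by backtracking along matches): YVZNVVNY.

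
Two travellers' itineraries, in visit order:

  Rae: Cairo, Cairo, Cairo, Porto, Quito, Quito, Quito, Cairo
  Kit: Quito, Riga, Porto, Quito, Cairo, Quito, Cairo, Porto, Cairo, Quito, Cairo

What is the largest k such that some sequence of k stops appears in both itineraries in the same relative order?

Taking Cairo [1,5] → Cairo [2,7] → Cairo [3,9] → Quito [7,10] → Cairo [8,11] gives a common subsequence of length 5. Since dp[8][11] = 5, nothing longer is possible.

5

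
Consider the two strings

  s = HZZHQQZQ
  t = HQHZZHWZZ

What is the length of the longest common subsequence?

One common subsequence of length 5: H (s #1, t #3) → Z (s #2, t #4) → Z (s #3, t #5) → H (s #4, t #6) → Z (s #7, t #9). Since dp[8][9] = 5, nothing longer is possible.

5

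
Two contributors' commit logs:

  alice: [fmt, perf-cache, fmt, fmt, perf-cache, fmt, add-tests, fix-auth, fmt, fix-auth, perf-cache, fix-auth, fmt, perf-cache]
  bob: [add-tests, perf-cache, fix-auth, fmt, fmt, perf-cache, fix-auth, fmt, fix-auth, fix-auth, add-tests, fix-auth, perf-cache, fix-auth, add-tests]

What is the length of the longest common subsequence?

Taking perf-cache [2,2]; then fmt [3,4]; then fmt [4,5]; then perf-cache [5,6]; then fmt [6,8]; then add-tests [7,11]; then fix-auth [10,12]; then perf-cache [11,13]; then fix-auth [12,14] gives a common subsequence of length 9. dp[14][15] = 9 confirms this is the maximum.

9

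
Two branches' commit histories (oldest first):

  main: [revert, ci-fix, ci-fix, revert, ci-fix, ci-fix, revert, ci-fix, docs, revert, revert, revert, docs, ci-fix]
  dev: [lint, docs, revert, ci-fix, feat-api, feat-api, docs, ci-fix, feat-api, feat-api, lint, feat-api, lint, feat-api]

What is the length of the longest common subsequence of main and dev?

4

One common subsequence of length 4: revert (main #1, dev #3) → ci-fix (main #2, dev #4) → docs (main #13, dev #7) → ci-fix (main #14, dev #8). Since dp[14][14] = 4, nothing longer is possible.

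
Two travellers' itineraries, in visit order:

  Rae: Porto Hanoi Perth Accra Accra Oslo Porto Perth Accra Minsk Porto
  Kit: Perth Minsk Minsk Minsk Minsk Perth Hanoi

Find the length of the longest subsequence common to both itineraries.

One common subsequence of length 2: Perth (Rae #3, Kit #1); then Perth (Rae #8, Kit #6). Since dp[11][7] = 2, nothing longer is possible.

2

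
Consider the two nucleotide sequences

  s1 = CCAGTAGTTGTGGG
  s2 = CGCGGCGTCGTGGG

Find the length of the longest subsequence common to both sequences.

Pick C at s1[1]=s2[1] → C at s1[2]=s2[3] → G at s1[4]=s2[5] → G at s1[7]=s2[7] → T at s1[8]=s2[8] → G at s1[10]=s2[10] → T at s1[11]=s2[11] → G at s1[12]=s2[12] → G at s1[13]=s2[13] → G at s1[14]=s2[14]; all 10 bases appear in both, in order. dp[14][14] = 10 confirms this is the maximum.

10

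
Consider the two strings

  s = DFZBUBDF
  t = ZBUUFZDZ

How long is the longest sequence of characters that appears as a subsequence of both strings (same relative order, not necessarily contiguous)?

4

Taking Z at s[3]=t[1]; then B at s[4]=t[2]; then U at s[5]=t[4]; then D at s[7]=t[7] gives a common subsequence of length 4, and the DP table's final entry dp[8][8] is also 4, so no common subsequence is longer.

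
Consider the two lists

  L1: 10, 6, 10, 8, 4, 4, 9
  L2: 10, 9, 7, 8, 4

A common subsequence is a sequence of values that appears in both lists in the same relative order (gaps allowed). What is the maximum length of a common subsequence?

3

One common subsequence of length 3: 10 (L1 #1, L2 #1), 8 (L1 #4, L2 #4), 4 (L1 #6, L2 #5). dp[7][5] = 3 confirms this is the maximum.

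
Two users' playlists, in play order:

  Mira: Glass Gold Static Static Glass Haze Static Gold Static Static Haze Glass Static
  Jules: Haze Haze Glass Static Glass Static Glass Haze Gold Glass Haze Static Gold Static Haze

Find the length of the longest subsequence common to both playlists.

Match Glass [1,3], then Static [3,4], then Static [4,6], then Glass [5,10], then Haze [6,11], then Static [7,12], then Gold [8,13], then Static [10,14], then Haze [11,15] — 9 songs in the same relative order in both, and the DP table's final entry dp[13][15] is also 9, so no common subsequence is longer.

9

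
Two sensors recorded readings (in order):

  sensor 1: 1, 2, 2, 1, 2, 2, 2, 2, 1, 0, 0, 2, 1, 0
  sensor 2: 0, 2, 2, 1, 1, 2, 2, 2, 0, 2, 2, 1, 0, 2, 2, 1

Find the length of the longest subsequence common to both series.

11

Taking 2 (sensor 1 #2, sensor 2 #2); then 2 (sensor 1 #3, sensor 2 #3); then 1 (sensor 1 #4, sensor 2 #5); then 2 (sensor 1 #5, sensor 2 #7); then 2 (sensor 1 #6, sensor 2 #8); then 2 (sensor 1 #7, sensor 2 #10); then 2 (sensor 1 #8, sensor 2 #11); then 1 (sensor 1 #9, sensor 2 #12); then 0 (sensor 1 #10, sensor 2 #13); then 2 (sensor 1 #12, sensor 2 #15); then 1 (sensor 1 #13, sensor 2 #16) gives a common subsequence of length 11. dp[14][16] = 11 confirms this is the maximum.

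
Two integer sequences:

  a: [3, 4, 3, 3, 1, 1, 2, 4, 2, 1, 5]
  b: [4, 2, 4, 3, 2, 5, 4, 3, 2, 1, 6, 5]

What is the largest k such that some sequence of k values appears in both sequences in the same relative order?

7

Match 4 at a[2]=b[3]; then 3 at a[4]=b[4]; then 2 at a[7]=b[5]; then 4 at a[8]=b[7]; then 2 at a[9]=b[9]; then 1 at a[10]=b[10]; then 5 at a[11]=b[12] — 7 values in the same relative order in both. dp[11][12] = 7 confirms this is the maximum.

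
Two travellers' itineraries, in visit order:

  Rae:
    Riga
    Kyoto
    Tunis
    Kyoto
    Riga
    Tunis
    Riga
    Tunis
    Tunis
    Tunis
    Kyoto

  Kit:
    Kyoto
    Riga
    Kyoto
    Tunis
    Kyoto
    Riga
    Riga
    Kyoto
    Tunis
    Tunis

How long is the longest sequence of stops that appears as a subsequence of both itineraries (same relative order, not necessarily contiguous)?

8

Taking Riga [1,2], then Kyoto [2,3], then Tunis [3,4], then Kyoto [4,5], then Riga [5,6], then Riga [7,7], then Tunis [9,9], then Tunis [10,10] gives a common subsequence of length 8, and the DP table's final entry dp[11][10] is also 8, so no common subsequence is longer.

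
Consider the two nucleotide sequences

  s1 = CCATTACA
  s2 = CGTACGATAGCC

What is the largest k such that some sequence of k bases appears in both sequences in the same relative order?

6

Taking C (s1 #1, s2 #1) → C (s1 #2, s2 #5) → A (s1 #3, s2 #7) → T (s1 #5, s2 #8) → A (s1 #6, s2 #9) → C (s1 #7, s2 #12) gives a common subsequence of length 6. The LCS DP gives dp[8][12] = 6, so this is optimal.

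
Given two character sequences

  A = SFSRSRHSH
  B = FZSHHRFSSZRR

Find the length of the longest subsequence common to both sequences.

Let dp[i][j] be the LCS length of the first i characters of A and the first j characters of B. dp[i][j] = dp[i-1][j-1]+1 when the i-th and j-th characters match, else max(dp[i-1][j], dp[i][j-1]).
    ·  F  Z  S  H  H  R  F  S  S  Z  R  R
 ·  0  0  0  0  0  0  0  0  0  0  0  0  0
 S  0  0  0  1  1  1  1  1  1  1  1  1  1
 F  0  1  1  1  1  1  1  2  2  2  2  2  2
 S  0  1  1  2  2  2  2  2  3  3  3  3  3
 R  0  1  1  2  2  2  3  3  3  3  3  4  4
 S  0  1  1  2  2  2  3  3  4  4  4  4  4
 R  0  1  1  2  2  2  3  3  4  4  4  5  5
 H  0  1  1  2  3  3  3  3  4  4  4  5  5
 S  0  1  1  2  3  3  3  3  4  5  5  5  5
 H  0  1  1  2  3  4  4  4  4  5  5  5  5
dp[9][12] = 5. One LCS (by backtracking along matches): SFSRR.

5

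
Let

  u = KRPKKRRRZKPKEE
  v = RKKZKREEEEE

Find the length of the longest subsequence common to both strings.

One common subsequence of length 7: R [2,1] → K [4,2] → K [5,3] → Z [9,4] → K [10,5] → E [13,10] → E [14,11]. The LCS DP gives dp[14][11] = 7, so this is optimal.

7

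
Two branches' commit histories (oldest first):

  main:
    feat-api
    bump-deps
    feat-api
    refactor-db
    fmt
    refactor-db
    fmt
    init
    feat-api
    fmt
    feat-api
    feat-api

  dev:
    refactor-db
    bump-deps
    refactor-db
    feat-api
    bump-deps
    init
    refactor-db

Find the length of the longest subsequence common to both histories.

One common subsequence of length 3: feat-api (main #1, dev #4), then bump-deps (main #2, dev #5), then refactor-db (main #6, dev #7), and the DP table's final entry dp[12][7] is also 3, so no common subsequence is longer.

3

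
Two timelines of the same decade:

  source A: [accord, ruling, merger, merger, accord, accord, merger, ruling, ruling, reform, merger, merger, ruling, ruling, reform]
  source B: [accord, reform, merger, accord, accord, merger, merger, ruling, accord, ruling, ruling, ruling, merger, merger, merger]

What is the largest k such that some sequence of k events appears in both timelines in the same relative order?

9

One common subsequence of length 9: accord [1,1], then merger [4,3], then accord [5,4], then accord [6,5], then merger [7,7], then ruling [8,11], then ruling [9,12], then merger [11,14], then merger [12,15]. The LCS DP gives dp[15][15] = 9, so this is optimal.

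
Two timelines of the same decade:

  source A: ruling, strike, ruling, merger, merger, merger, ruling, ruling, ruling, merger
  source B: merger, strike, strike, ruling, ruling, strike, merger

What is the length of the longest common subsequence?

Pick strike [2,3], then ruling [3,4], then ruling [7,5], then merger [10,7]; all 4 events appear in both, in order. Since dp[10][7] = 4, nothing longer is possible.

4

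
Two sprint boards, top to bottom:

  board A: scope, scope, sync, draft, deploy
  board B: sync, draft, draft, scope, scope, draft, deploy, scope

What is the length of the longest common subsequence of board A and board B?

4

Match scope [1,4], scope [2,5], draft [4,6], deploy [5,7] — 4 tasks in the same relative order in both. The LCS DP gives dp[5][8] = 4, so this is optimal.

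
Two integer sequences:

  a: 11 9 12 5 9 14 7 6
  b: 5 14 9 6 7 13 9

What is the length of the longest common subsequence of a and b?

One common subsequence of length 3: 5 (a #4, b #1), then 9 (a #5, b #3), then 7 (a #7, b #5). Since dp[8][7] = 3, nothing longer is possible.

3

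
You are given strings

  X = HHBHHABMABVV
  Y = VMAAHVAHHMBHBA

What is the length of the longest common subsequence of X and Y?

6

Taking H at X[1]=Y[8]; then H at X[2]=Y[9]; then B at X[3]=Y[11]; then H at X[5]=Y[12]; then B at X[7]=Y[13]; then A at X[9]=Y[14] gives a common subsequence of length 6, and the DP table's final entry dp[12][14] is also 6, so no common subsequence is longer.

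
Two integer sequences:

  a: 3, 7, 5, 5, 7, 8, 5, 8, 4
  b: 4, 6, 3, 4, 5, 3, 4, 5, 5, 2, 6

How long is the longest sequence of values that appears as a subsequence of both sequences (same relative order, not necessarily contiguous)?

Match 3 at a[1]=b[3], then 5 at a[3]=b[5], then 5 at a[4]=b[8], then 5 at a[7]=b[9] — 4 values in the same relative order in both. The LCS DP gives dp[9][11] = 4, so this is optimal.

4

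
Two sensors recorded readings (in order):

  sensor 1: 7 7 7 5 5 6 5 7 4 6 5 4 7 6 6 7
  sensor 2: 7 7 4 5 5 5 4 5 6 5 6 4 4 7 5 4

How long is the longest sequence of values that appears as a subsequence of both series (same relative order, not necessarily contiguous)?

One common subsequence of length 10: 7 at sensor 1[1]=sensor 2[1] → 7 at sensor 1[2]=sensor 2[2] → 5 at sensor 1[4]=sensor 2[4] → 5 at sensor 1[5]=sensor 2[5] → 5 at sensor 1[7]=sensor 2[6] → 4 at sensor 1[9]=sensor 2[7] → 6 at sensor 1[10]=sensor 2[9] → 5 at sensor 1[11]=sensor 2[10] → 4 at sensor 1[12]=sensor 2[13] → 7 at sensor 1[13]=sensor 2[14]. dp[16][16] = 10 confirms this is the maximum.

10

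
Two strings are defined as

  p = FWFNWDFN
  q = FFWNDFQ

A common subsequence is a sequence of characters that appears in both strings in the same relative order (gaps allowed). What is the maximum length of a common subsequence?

5

One common subsequence of length 5: F [1,2], W [2,3], N [4,4], D [6,5], F [7,6]. Since dp[8][7] = 5, nothing longer is possible.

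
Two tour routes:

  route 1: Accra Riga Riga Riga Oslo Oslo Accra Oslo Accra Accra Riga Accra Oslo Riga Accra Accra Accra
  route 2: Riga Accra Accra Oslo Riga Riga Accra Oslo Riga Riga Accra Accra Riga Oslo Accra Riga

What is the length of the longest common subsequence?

10

Match Accra (route 1 #1, route 2 #3), Riga (route 1 #3, route 2 #5), Riga (route 1 #4, route 2 #6), Accra (route 1 #7, route 2 #7), Oslo (route 1 #8, route 2 #8), Accra (route 1 #9, route 2 #11), Accra (route 1 #10, route 2 #12), Riga (route 1 #11, route 2 #13), Accra (route 1 #12, route 2 #15), Riga (route 1 #14, route 2 #16) — 10 stops in the same relative order in both. Since dp[17][16] = 10, nothing longer is possible.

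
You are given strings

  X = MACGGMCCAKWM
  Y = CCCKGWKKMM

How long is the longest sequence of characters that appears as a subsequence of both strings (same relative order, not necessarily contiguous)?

6

Match C [3,1], then C [7,2], then C [8,3], then K [10,4], then W [11,6], then M [12,10] — 6 characters in the same relative order in both, and the DP table's final entry dp[12][10] is also 6, so no common subsequence is longer.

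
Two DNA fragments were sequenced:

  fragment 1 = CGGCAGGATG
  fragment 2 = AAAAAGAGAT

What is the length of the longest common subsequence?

5

Let dp[i][j] be the LCS length of the first i bases of fragment 1 and the first j bases of fragment 2. dp[i][j] = dp[i-1][j-1]+1 when the i-th and j-th bases match, else max(dp[i-1][j], dp[i][j-1]).
    ·  A  A  A  A  A  G  A  G  A  T
 ·  0  0  0  0  0  0  0  0  0  0  0
 C  0  0  0  0  0  0  0  0  0  0  0
 G  0  0  0  0  0  0  1  1  1  1  1
 G  0  0  0  0  0  0  1  1  2  2  2
 C  0  0  0  0  0  0  1  1  2  2  2
 A  0  1  1  1  1  1  1  2  2  3  3
 G  0  1  1  1  1  1  2  2  3  3  3
 G  0  1  1  1  1  1  2  2  3  3  3
 A  0  1  2  2  2  2  2  3  3  4  4
 T  0  1  2  2  2  2  2  3  3  4  5
 G  0  1  2  2  2  2  3  3  4  4  5
dp[10][10] = 5. One LCS (by backtracking along matches): GAGAT.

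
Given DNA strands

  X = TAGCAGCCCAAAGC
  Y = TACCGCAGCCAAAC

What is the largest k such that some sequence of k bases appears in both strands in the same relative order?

12

Pick T [1,1]; then A [2,2]; then G [3,5]; then C [4,6]; then A [5,7]; then G [6,8]; then C [8,9]; then C [9,10]; then A [10,11]; then A [11,12]; then A [12,13]; then C [14,14]; all 12 bases appear in both, in order. Since dp[14][14] = 12, nothing longer is possible.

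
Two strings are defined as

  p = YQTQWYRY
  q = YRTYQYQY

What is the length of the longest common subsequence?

Let dp[i][j] be the LCS length of the first i characters of p and the first j characters of q. dp[i][j] = dp[i-1][j-1]+1 when the i-th and j-th characters match, else max(dp[i-1][j], dp[i][j-1]).
    ·  Y  R  T  Y  Q  Y  Q  Y
 ·  0  0  0  0  0  0  0  0  0
 Y  0  1  1  1  1  1  1  1  1
 Q  0  1  1  1  1  2  2  2  2
 T  0  1  1  2  2  2  2  2  2
 Q  0  1  1  2  2  3  3  3  3
 W  0  1  1  2  2  3  3  3  3
 Y  0  1  1  2  3  3  4  4  4
 R  0  1  2  2  3  3  4  4  4
 Y  0  1  2  2  3  3  4  4  5
dp[8][8] = 5. One LCS (by backtracking along matches): YTQYY.

5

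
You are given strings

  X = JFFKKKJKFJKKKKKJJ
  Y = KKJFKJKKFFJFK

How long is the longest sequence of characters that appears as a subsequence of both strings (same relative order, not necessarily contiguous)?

8

Match J (X #1, Y #3), F (X #3, Y #4), K (X #4, Y #5), K (X #5, Y #7), K (X #6, Y #8), J (X #7, Y #11), F (X #9, Y #12), K (X #15, Y #13) — 8 characters in the same relative order in both. dp[17][13] = 8 confirms this is the maximum.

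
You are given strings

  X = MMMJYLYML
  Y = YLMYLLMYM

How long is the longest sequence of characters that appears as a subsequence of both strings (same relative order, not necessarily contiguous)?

5

Let dp[i][j] be the LCS length of the first i characters of X and the first j characters of Y. dp[i][j] = dp[i-1][j-1]+1 when the i-th and j-th characters match, else max(dp[i-1][j], dp[i][j-1]).
    ·  Y  L  M  Y  L  L  M  Y  M
 ·  0  0  0  0  0  0  0  0  0  0
 M  0  0  0  1  1  1  1  1  1  1
 M  0  0  0  1  1  1  1  2  2  2
 M  0  0  0  1  1  1  1  2  2  3
 J  0  0  0  1  1  1  1  2  2  3
 Y  0  1  1  1  2  2  2  2  3  3
 L  0  1  2  2  2  3  3  3  3  3
 Y  0  1  2  2  3  3  3  3  4  4
 M  0  1  2  3  3  3  3  4  4  5
 L  0  1  2  3  3  4  4  4  4  5
dp[9][9] = 5. One LCS (by backtracking along matches): MYLYM.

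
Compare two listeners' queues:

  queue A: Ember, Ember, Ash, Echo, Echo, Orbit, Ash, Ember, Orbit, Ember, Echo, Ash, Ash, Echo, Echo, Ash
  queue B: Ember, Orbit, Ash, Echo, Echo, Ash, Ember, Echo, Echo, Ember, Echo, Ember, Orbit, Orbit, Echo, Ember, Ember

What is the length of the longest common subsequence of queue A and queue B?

Pick Ember (queue A #1, queue B #1); then Ash (queue A #3, queue B #3); then Echo (queue A #4, queue B #4); then Echo (queue A #5, queue B #5); then Ash (queue A #7, queue B #6); then Ember (queue A #8, queue B #7); then Ember (queue A #10, queue B #10); then Echo (queue A #11, queue B #11); then Echo (queue A #14, queue B #15); all 9 songs appear in both, in order. The LCS DP gives dp[16][17] = 9, so this is optimal.

9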